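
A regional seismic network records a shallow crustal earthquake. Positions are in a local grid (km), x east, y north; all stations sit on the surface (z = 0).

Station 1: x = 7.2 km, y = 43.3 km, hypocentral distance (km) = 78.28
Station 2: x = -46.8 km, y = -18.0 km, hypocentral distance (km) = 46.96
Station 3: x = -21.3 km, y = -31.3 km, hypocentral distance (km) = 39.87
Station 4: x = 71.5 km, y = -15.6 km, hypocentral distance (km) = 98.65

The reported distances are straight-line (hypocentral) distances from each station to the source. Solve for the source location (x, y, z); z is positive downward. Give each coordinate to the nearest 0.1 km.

(-19.4, -19.7, 38.1)

Each station gives a sphere (x−x_i)² + (y−y_i)² + z² = d_i² (stations at z=0).
Subtracting the Station 1 sphere from Station 2 and Station 3: z² cancels, leaving linear equations in x and y:
-108.0 x − 122.6 y = 4510.03
-57.0 x − 149.2 y = 4044.79
Solving: x ≈ -19.397, y ≈ -19.700 km (keep extra digits for the depth step; rounded: -19.4, -19.7).
Then from the Station 1 sphere: z² = 78.28² − (x − 7.2)² − (y − 43.3)² with x = -19.397, y = -19.700, so z ≈ 38.097 ≈ 38.1 km.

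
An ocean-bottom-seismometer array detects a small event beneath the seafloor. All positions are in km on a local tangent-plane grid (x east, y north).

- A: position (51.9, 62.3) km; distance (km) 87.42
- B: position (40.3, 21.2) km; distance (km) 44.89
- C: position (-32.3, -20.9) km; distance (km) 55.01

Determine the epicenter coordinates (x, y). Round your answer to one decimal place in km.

Circle about each station: (x − 51.9)² + (y − 62.3)² = 87.42²; (x − 40.3)² + (y − 21.2)² = 44.89²; (x + 32.3)² + (y + 20.9)² = 55.01².
Subtracting pairs of circle equations eliminates x²+y² and gives linear equations (the radical axes):
-23.2 x − 82.2 y = 1125.77
-168.4 x − 166.4 y = -478.64
Solving the 2×2 system: x ≈ 22.7, y ≈ -20.1 km.

22.7 km east, -20.1 km north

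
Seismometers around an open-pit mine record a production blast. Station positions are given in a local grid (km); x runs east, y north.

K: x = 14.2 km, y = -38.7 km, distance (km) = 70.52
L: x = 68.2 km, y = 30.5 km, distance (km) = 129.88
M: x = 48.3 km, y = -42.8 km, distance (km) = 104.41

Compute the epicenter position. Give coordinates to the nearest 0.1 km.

(-52.8, -16.7)

Circle about each station: (x − 14.2)² + (y + 38.7)² = 70.52²; (x − 68.2)² + (y − 30.5)² = 129.88²; (x − 48.3)² + (y + 42.8)² = 104.41².
Subtracting the K equation from the L and M equations removes the quadratic terms:
108.0 x + 138.4 y = -8013.58
68.2 x − 8.2 y = -3462.98
Solving the 2×2 system: x ≈ -52.8, y ≈ -16.7 km.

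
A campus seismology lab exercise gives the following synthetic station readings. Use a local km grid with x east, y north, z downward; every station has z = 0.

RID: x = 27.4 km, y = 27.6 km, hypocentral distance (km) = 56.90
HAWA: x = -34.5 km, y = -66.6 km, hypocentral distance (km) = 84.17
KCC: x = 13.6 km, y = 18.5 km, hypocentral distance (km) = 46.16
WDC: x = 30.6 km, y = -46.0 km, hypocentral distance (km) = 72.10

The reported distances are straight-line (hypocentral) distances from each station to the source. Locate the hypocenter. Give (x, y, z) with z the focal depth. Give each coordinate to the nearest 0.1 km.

Each station gives a sphere (x−x_i)² + (y−y_i)² + z² = d_i² (stations at z=0).
Subtracting the RID sphere from HAWA and KCC: z² cancels, leaving linear equations in x and y:
-123.8 x − 188.4 y = 266.31
-27.6 x − 18.2 y = 121.55
Solving: x ≈ -6.127, y ≈ 2.613 km (keep extra digits for the depth step; rounded: -6.1, 2.6).
Then from the RID sphere: z² = 56.90² − (x − 27.4)² − (y − 27.6)² with x = -6.127, y = 2.613, so z ≈ 38.590 ≈ 38.6 km.
Check against WDC (with the unrounded solution): distance 72.12 ≈ 72.10 km. ✓

x ≈ -6.1 km, y ≈ 2.6 km, depth ≈ 38.6 km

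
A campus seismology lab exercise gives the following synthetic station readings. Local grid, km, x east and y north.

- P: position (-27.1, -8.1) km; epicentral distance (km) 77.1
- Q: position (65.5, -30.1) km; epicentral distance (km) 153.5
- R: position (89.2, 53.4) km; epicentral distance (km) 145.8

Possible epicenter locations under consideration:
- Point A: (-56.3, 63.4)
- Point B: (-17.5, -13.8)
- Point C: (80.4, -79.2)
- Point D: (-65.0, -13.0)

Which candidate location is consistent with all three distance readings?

Point A

For each candidate, compare |candidate − station| to the reported distance:
Point A: residuals P 0.1, Q 0.0, R 0.0 → max 0.1 km
Point B: residuals P 65.9, Q 68.9, R 19.7 → max 68.9 km
Point C: residuals P 51.8, Q 102.2, R 12.9 → max 102.2 km
Point D: residuals P 38.9, Q 21.9, R 22.1 → max 38.9 km
Only Point A has all residuals ≈ 0.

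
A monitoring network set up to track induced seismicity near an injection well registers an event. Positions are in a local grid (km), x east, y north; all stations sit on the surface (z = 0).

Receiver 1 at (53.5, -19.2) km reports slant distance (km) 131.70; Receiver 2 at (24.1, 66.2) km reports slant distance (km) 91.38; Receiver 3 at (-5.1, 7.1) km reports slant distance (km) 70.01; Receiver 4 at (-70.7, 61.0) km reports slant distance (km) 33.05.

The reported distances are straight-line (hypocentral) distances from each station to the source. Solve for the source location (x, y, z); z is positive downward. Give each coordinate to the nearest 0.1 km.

Each station gives a sphere (x−x_i)² + (y−y_i)² + z² = d_i² (stations at z=0).
Subtracting the Receiver 1 sphere from Receiver 2 and Receiver 3: z² cancels, leaving linear equations in x and y:
-58.8 x + 170.8 y = 10726.95
-117.2 x + 52.6 y = 9289.02
Solving: x ≈ -60.404, y ≈ 42.009 km (keep extra digits for the depth step; rounded: -60.4, 42.0).
Then from the Receiver 1 sphere: z² = 131.70² − (x − 53.5)² − (y + 19.2)² with x = -60.404, y = 42.009, so z ≈ 24.985 ≈ 25.0 km.

(-60.4, 42.0, 25.0)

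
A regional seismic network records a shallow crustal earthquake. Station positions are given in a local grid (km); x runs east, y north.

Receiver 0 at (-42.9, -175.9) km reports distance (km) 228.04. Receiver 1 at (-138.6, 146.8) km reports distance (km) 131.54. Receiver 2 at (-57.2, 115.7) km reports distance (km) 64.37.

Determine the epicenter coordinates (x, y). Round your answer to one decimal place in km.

x ≈ -47.3 km, y ≈ 52.1 km

Circle about each station: (x + 42.9)² + (y + 175.9)² = 228.04²; (x + 138.6)² + (y − 146.8)² = 131.54²; (x + 57.2)² + (y − 115.7)² = 64.37².
Subtracting pairs of circle equations eliminates x²+y² and gives linear equations (the radical axes):
-191.4 x + 645.4 y = 42678.45
-28.6 x + 583.2 y = 31735.85
Solving the 2×2 system: x ≈ -47.3, y ≈ 52.1 km.
Check against Receiver 0 (with the unrounded x, y): √((x + 42.9)²+(y + 175.9)²) = 228.04 ≈ 228.04 km. ✓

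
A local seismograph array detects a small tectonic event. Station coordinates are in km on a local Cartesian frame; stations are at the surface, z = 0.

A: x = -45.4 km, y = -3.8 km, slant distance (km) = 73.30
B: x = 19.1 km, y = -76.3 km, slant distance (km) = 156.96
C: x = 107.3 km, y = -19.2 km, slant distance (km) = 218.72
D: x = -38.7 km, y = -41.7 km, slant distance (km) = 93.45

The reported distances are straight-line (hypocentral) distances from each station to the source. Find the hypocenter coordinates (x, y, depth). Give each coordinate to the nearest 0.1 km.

(-105.9, 10.3, 38.9)

Each station gives a sphere (x−x_i)² + (y−y_i)² + z² = d_i² (stations at z=0).
Subtracting the A sphere from B and C: z² cancels, leaving linear equations in x and y:
129.0 x − 145.0 y = -15152.65
305.4 x − 30.8 y = -32659.22
Solving: x ≈ -105.902, y ≈ 10.285 km (keep extra digits for the depth step; rounded: -105.9, 10.3).
Then from the A sphere: z² = 73.30² − (x + 45.4)² − (y + 3.8)² with x = -105.902, y = 10.285, so z ≈ 38.910 ≈ 38.9 km.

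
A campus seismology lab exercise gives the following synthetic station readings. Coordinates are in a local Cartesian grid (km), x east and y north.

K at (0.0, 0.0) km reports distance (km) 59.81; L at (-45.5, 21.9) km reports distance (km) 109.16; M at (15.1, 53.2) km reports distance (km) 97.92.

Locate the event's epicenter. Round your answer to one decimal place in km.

(44.2, -40.3)

Circle about each station: x² + y² = 59.81²; (x + 45.5)² + (y − 21.9)² = 109.16²; (x − 15.1)² + (y − 53.2)² = 97.92².
Subtracting the K equation from the L and M equations removes the quadratic terms:
-91.0 x + 43.8 y = -5788.81
30.2 x + 106.4 y = -2952.84
Solving the 2×2 system: x ≈ 44.2, y ≈ -40.3 km.
Check against K (with the unrounded x, y): √(x²+y²) = 59.83 ≈ 59.81 km. ✓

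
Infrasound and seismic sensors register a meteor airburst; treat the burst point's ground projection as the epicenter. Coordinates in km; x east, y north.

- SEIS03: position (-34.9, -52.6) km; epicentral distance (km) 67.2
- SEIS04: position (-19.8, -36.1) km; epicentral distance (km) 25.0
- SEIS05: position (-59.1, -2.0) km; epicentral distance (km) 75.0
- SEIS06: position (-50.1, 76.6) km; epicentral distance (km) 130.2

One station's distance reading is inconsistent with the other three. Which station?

Solve using three stations at a time. Using SEIS04, SEIS05, SEIS06 (subtract circle equations pairwise → linear system) gives (x, y) ≈ (4.6, -41.5).
Distances from that point to each station vs reported:
  SEIS03: calculated 41.1 vs reported 67.2 → residual 26.1 km
  SEIS04: calculated 25.0 vs reported 25.0 → residual 0.0 km
  SEIS05: calculated 75.0 vs reported 75.0 → residual 0.0 km
  SEIS06: calculated 130.2 vs reported 130.2 → residual 0.0 km
SEIS04, SEIS05, SEIS06 are mutually consistent (residuals ≈ 0); SEIS03 is off by 26.1 km.

SEIS03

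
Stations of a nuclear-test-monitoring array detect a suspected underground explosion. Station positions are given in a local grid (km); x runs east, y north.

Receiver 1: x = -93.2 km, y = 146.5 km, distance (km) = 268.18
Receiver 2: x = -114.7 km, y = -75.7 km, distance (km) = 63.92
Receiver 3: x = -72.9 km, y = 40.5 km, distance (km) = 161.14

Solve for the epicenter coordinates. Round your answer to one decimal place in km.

x ≈ -69.2 km, y ≈ -120.6 km

Circle about each station: (x + 93.2)² + (y − 146.5)² = 268.18²; (x + 114.7)² + (y + 75.7)² = 63.92²; (x + 72.9)² + (y − 40.5)² = 161.14².
Subtracting the Receiver 1 equation from the Receiver 2 and Receiver 3 equations removes the quadratic terms:
-43.0 x − 444.4 y = 56572.84
40.6 x − 212.0 y = 22760.58
Solving the 2×2 system: x ≈ -69.2, y ≈ -120.6 km.
Check against Receiver 1 (with the unrounded x, y): √((x + 93.2)²+(y − 146.5)²) = 268.19 ≈ 268.18 km. ✓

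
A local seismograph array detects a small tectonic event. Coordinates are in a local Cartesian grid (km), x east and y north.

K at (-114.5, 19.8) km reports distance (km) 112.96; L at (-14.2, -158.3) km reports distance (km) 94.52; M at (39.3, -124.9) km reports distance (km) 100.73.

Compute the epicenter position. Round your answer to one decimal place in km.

Circle about each station: (x + 114.5)² + (y − 19.8)² = 112.96²; (x + 14.2)² + (y + 158.3)² = 94.52²; (x − 39.3)² + (y + 124.9)² = 100.73².
Subtracting pairs of circle equations eliminates x²+y² and gives linear equations (the radical axes):
200.6 x − 356.2 y = 15584.17
307.6 x − 289.4 y = 6255.64
Solving the 2×2 system: x ≈ -44.3, y ≈ -68.7 km.

(-44.3, -68.7)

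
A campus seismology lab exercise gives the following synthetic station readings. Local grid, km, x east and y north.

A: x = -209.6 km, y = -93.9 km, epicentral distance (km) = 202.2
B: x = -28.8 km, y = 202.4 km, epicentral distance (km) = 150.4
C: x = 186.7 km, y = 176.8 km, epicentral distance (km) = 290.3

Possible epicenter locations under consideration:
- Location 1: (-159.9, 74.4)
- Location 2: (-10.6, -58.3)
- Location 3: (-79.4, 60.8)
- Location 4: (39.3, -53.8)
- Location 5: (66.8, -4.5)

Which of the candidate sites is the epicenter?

Location 3

For each candidate, compare |candidate − station| to the reported distance:
Location 1: residuals A 26.7, B 32.8, C 71.1 → max 71.1 km
Location 2: residuals A 0.0, B 110.9, C 16.6 → max 110.9 km
Location 3: residuals A 0.0, B 0.0, C 0.0 → max 0.0 km
Location 4: residuals A 49.9, B 114.7, C 16.6 → max 114.7 km
Location 5: residuals A 88.3, B 77.5, C 72.9 → max 88.3 km
Only Location 3 has all residuals ≈ 0.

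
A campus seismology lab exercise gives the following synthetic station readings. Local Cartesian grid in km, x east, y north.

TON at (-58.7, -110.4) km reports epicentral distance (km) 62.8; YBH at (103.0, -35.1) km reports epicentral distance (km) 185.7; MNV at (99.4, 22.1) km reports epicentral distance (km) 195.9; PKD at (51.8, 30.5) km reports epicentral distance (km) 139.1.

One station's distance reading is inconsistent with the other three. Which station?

Solve using three stations at a time. Using TON, YBH, MNV (subtract circle equations pairwise → linear system) gives (x, y) ≈ (-81.9, -52.0).
Distances from that point to each station vs reported:
  TON: calculated 62.8 vs reported 62.8 → residual 0.0 km
  YBH: calculated 185.7 vs reported 185.7 → residual 0.0 km
  MNV: calculated 195.9 vs reported 195.9 → residual 0.0 km
  PKD: calculated 157.2 vs reported 139.1 → residual 18.1 km
TON, YBH, MNV are mutually consistent (residuals ≈ 0); PKD is off by 18.1 km.

PKD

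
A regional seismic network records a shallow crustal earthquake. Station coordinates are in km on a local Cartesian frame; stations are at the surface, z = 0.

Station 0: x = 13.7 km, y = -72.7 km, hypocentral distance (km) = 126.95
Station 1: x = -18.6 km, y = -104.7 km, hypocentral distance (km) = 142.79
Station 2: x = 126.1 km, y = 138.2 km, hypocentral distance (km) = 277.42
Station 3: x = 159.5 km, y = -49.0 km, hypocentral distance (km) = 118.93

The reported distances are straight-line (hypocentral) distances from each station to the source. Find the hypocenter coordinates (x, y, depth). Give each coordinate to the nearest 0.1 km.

Each station gives a sphere (x−x_i)² + (y−y_i)² + z² = d_i² (stations at z=0).
Subtracting the Station 0 sphere from Station 1 and Station 2: z² cancels, leaving linear equations in x and y:
-64.6 x − 64.0 y = 1562.39
224.8 x + 421.8 y = -31318.08
Solving: x ≈ 104.606, y ≈ -129.999 km (keep extra digits for the depth step; rounded: 104.6, -130.0).
Then from the Station 0 sphere: z² = 126.95² − (x − 13.7)² − (y + 72.7)² with x = 104.606, y = -129.999, so z ≈ 67.596 ≈ 67.6 km.
Check against Station 3 (with the unrounded solution): distance 118.93 ≈ 118.93 km. ✓

(104.6, -130.0, 67.6)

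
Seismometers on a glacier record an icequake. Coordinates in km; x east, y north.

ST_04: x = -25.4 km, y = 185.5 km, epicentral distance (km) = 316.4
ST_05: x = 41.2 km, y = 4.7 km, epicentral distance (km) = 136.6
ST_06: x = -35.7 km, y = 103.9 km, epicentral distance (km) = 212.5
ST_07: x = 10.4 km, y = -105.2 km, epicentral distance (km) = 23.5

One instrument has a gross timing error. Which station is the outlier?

Solve using three stations at a time. Using ST_04, ST_05, ST_07 (subtract circle equations pairwise → linear system) gives (x, y) ≈ (11.8, -128.7).
Distances from that point to each station vs reported:
  ST_04: calculated 316.4 vs reported 316.4 → residual 0.0 km
  ST_05: calculated 136.6 vs reported 136.6 → residual 0.0 km
  ST_06: calculated 237.4 vs reported 212.5 → residual 24.9 km
  ST_07: calculated 23.6 vs reported 23.5 → residual 0.1 km
ST_04, ST_05, ST_07 are mutually consistent (residuals ≈ 0); ST_06 is off by 24.9 km.

ST_06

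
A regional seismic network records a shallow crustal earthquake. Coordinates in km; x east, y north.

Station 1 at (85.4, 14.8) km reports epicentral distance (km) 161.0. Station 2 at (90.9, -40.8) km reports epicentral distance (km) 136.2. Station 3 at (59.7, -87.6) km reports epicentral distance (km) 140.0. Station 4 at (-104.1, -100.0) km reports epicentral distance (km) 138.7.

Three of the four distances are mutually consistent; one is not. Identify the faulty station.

Solve using three stations at a time. Using Station 2, Station 3, Station 4 (subtract circle equations pairwise → linear system) gives (x, y) ≈ (-31.8, 18.4).
Distances from that point to each station vs reported:
  Station 1: calculated 117.3 vs reported 161.0 → residual 43.7 km
  Station 2: calculated 136.2 vs reported 136.2 → residual 0.0 km
  Station 3: calculated 140.0 vs reported 140.0 → residual 0.0 km
  Station 4: calculated 138.7 vs reported 138.7 → residual 0.0 km
Station 2, Station 3, Station 4 are mutually consistent (residuals ≈ 0); Station 1 is off by 43.7 km.

Station 1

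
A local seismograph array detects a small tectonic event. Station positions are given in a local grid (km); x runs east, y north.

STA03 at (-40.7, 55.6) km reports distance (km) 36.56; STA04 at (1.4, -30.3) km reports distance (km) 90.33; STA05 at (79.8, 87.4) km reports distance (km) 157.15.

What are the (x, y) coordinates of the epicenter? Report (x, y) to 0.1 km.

Circle about each station: (x + 40.7)² + (y − 55.6)² = 36.56²; (x − 1.4)² + (y + 30.3)² = 90.33²; (x − 79.8)² + (y − 87.4)² = 157.15².
Subtracting pairs of circle equations eliminates x²+y² and gives linear equations (the radical axes):
84.2 x − 171.8 y = -10650.68
241.0 x + 63.6 y = -14100.54
Solving the 2×2 system: x ≈ -66.3, y ≈ 29.5 km.
Check against STA03 (with the unrounded x, y): √((x + 40.7)²+(y − 55.6)²) = 36.55 ≈ 36.56 km. ✓

-66.3 km east, 29.5 km north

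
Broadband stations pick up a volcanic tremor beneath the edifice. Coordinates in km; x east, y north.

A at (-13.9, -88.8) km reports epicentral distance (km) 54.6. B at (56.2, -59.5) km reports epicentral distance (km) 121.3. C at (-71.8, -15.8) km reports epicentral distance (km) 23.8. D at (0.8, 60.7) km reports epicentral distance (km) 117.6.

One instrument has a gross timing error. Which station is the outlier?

A

Solve using three stations at a time. Using B, C, D (subtract circle equations pairwise → linear system) gives (x, y) ≈ (-63.2, -38.0).
Distances from that point to each station vs reported:
  A: calculated 70.8 vs reported 54.6 → residual 16.2 km
  B: calculated 121.3 vs reported 121.3 → residual 0.0 km
  C: calculated 23.8 vs reported 23.8 → residual 0.0 km
  D: calculated 117.6 vs reported 117.6 → residual 0.0 km
B, C, D are mutually consistent (residuals ≈ 0); A is off by 16.2 km.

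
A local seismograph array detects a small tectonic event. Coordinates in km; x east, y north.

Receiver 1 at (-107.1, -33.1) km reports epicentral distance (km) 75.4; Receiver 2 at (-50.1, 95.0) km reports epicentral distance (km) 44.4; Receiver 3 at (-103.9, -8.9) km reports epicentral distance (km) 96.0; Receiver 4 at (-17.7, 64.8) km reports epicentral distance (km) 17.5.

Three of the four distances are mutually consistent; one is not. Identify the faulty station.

Receiver 1

Solve using three stations at a time. Using Receiver 2, Receiver 3, Receiver 4 (subtract circle equations pairwise → linear system) gives (x, y) ≈ (-31.8, 54.5).
Distances from that point to each station vs reported:
  Receiver 1: calculated 115.5 vs reported 75.4 → residual 40.1 km
  Receiver 2: calculated 44.4 vs reported 44.4 → residual 0.0 km
  Receiver 3: calculated 96.0 vs reported 96.0 → residual 0.0 km
  Receiver 4: calculated 17.5 vs reported 17.5 → residual 0.0 km
Receiver 2, Receiver 3, Receiver 4 are mutually consistent (residuals ≈ 0); Receiver 1 is off by 40.1 km.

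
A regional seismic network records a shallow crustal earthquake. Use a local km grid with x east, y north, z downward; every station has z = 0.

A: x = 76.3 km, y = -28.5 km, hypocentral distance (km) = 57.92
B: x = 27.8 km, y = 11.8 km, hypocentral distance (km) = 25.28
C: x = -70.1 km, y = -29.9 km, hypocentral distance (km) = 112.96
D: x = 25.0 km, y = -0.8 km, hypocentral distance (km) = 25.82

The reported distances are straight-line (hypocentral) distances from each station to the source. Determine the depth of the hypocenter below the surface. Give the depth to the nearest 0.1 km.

z ≈ 23.2 km

Each station gives a sphere (x−x_i)² + (y−y_i)² + z² = d_i² (stations at z=0).
Subtracting the A sphere from B and C: z² cancels, leaving linear equations in x and y:
-97.0 x + 80.6 y = -3006.21
-292.8 x − 2.8 y = -10231.16
Solving: x ≈ 34.898, y ≈ 4.700 km (keep extra digits for the depth step; rounded: 34.9, 4.7).
Then from the A sphere: z² = 57.92² − (x − 76.3)² − (y + 28.5)² with x = 34.898, y = 4.700, so z ≈ 23.203 ≈ 23.2 km.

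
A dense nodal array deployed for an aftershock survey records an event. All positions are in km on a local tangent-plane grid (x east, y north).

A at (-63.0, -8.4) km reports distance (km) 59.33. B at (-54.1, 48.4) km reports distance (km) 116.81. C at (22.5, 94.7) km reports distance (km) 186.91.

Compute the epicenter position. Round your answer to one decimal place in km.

Circle about each station: (x + 63.0)² + (y + 8.4)² = 59.33²; (x + 54.1)² + (y − 48.4)² = 116.81²; (x − 22.5)² + (y − 94.7)² = 186.91².
Subtracting the A equation from the B and C equations removes the quadratic terms:
17.8 x + 113.6 y = -8894.72
171.0 x + 206.2 y = -25980.52
Solving the 2×2 system: x ≈ -70.9, y ≈ -67.2 km.

(-70.9, -67.2)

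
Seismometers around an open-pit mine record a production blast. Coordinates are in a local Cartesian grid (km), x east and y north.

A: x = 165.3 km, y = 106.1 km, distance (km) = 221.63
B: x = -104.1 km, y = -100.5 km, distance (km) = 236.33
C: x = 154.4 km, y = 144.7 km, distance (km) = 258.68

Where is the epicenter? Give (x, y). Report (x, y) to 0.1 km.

Circle about each station: (x − 165.3)² + (y − 106.1)² = 221.63²; (x + 104.1)² + (y + 100.5)² = 236.33²; (x − 154.4)² + (y − 144.7)² = 258.68².
Subtracting the A equation from the B and C equations removes the quadratic terms:
-538.8 x − 413.2 y = -24376.25
-21.8 x + 77.2 y = -11599.34
Solving the 2×2 system: x ≈ 131.9, y ≈ -113.0 km.

x ≈ 131.9 km, y ≈ -113.0 km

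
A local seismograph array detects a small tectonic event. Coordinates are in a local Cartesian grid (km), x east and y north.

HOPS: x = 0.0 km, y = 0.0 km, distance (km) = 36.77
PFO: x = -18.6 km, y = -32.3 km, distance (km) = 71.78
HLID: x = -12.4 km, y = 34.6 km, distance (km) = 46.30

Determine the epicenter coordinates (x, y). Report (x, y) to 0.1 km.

Circle about each station: x² + y² = 36.77²; (x + 18.6)² + (y + 32.3)² = 71.78²; (x + 12.4)² + (y − 34.6)² = 46.30².
Subtracting pairs of circle equations eliminates x²+y² and gives linear equations (the radical axes):
-37.2 x − 64.6 y = -2411.09
-24.8 x + 69.2 y = 559.26
Solving the 2×2 system: x ≈ 31.3, y ≈ 19.3 km.

x ≈ 31.3 km, y ≈ 19.3 km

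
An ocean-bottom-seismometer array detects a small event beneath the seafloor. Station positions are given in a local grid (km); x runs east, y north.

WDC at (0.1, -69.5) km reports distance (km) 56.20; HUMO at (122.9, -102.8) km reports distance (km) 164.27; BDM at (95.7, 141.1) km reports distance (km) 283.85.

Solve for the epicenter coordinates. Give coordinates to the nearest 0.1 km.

x ≈ -41.3 km, y ≈ -107.5 km

Circle about each station: (x − 0.1)² + (y + 69.5)² = 56.20²; (x − 122.9)² + (y + 102.8)² = 164.27²; (x − 95.7)² + (y − 141.1)² = 283.85².
Subtracting the WDC equation from the HUMO and BDM equations removes the quadratic terms:
245.6 x − 66.6 y = -2984.20
191.2 x + 421.2 y = -53174.94
Solving the 2×2 system: x ≈ -41.3, y ≈ -107.5 km.
Check against WDC (with the unrounded x, y): √((x − 0.1)²+(y + 69.5)²) = 56.20 ≈ 56.20 km. ✓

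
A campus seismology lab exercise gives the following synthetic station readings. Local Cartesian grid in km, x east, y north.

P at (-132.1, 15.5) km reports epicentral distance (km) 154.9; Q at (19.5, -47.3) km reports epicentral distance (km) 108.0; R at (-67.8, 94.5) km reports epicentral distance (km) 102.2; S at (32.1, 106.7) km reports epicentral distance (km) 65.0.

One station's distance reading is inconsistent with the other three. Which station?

Solve using three stations at a time. Using P, R, S (subtract circle equations pairwise → linear system) gives (x, y) ≈ (20.3, 42.9).
Distances from that point to each station vs reported:
  P: calculated 154.9 vs reported 154.9 → residual 0.0 km
  Q: calculated 90.2 vs reported 108.0 → residual 17.8 km
  R: calculated 102.2 vs reported 102.2 → residual 0.0 km
  S: calculated 64.9 vs reported 65.0 → residual 0.1 km
P, R, S are mutually consistent (residuals ≈ 0); Q is off by 17.8 km.

Q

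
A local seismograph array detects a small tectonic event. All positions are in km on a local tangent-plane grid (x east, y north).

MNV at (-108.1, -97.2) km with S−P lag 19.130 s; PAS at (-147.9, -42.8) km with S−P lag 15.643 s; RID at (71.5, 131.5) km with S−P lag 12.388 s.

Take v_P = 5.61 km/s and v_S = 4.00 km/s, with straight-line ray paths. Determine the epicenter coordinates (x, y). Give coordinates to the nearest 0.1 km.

-97.0 km east, 169.2 km north

Distance from S−P lag: d = Δt · v_P v_S / (v_P − v_S) = Δt · (5.61·4.00)/(5.61−4.00) ≈ 13.9379·Δt.
So d_MNV = 266.63, d_PAS = 218.03, d_RID = 172.66 km.
Circle about each station: (x + 108.1)² + (y + 97.2)² = 266.63²; (x + 147.9)² + (y + 42.8)² = 218.03²; (x − 71.5)² + (y − 131.5)² = 172.66².
Subtracting pairs of circle equations eliminates x²+y² and gives linear equations (the radical axes):
-79.6 x + 108.8 y = 26127.28
359.2 x + 457.4 y = 42551.13
Solving the 2×2 system: x ≈ -97.0, y ≈ 169.2 km.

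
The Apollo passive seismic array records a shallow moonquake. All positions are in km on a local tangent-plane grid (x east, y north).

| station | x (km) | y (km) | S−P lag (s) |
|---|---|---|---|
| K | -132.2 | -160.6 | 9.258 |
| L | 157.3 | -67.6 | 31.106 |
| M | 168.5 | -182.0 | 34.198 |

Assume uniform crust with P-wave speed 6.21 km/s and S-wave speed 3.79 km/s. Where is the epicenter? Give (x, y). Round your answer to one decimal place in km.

x ≈ -145.2 km, y ≈ -71.5 km

Distance from S−P lag: d = Δt · v_P v_S / (v_P − v_S) = Δt · (6.21·3.79)/(6.21−3.79) ≈ 9.7256·Δt.
So d_K = 90.04, d_L = 302.52, d_M = 332.60 km.
Circle about each station: (x + 132.2)² + (y + 160.6)² = 90.04²; (x − 157.3)² + (y + 67.6)² = 302.52²; (x − 168.5)² + (y + 182.0)² = 332.60².
Subtracting the K equation from the L and M equations removes the quadratic terms:
579.0 x + 186.0 y = -97367.30
601.4 x − 42.8 y = -84268.51
Solving the 2×2 system: x ≈ -145.2, y ≈ -71.5 km.
Check against K (with the unrounded x, y): √((x + 132.2)²+(y + 160.6)²) = 90.08 ≈ 90.04 km. ✓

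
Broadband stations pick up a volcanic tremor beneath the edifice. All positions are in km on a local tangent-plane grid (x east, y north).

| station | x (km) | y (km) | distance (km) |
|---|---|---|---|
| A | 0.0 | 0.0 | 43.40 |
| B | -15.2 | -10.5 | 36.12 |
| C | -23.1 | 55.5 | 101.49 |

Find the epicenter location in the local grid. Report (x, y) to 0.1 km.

x ≈ -0.3 km, y ≈ -43.4 km

Circle about each station: x² + y² = 43.40²; (x + 15.2)² + (y + 10.5)² = 36.12²; (x + 23.1)² + (y − 55.5)² = 101.49².
Subtracting pairs of circle equations eliminates x²+y² and gives linear equations (the radical axes):
-30.4 x − 21.0 y = 920.20
-46.2 x + 111.0 y = -4802.80
Solving the 2×2 system: x ≈ -0.3, y ≈ -43.4 km.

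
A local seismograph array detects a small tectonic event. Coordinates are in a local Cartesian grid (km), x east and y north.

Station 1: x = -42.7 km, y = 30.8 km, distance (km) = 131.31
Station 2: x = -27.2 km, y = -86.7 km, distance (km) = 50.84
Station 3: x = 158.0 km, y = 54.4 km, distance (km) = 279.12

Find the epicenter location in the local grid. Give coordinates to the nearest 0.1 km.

Circle about each station: (x + 42.7)² + (y − 30.8)² = 131.31²; (x + 27.2)² + (y + 86.7)² = 50.84²; (x − 158.0)² + (y − 54.4)² = 279.12².
Subtracting pairs of circle equations eliminates x²+y² and gives linear equations (the radical axes):
31.0 x − 235.0 y = 20142.41
401.4 x + 47.2 y = -35514.23
Solving the 2×2 system: x ≈ -77.2, y ≈ -95.9 km.

-77.2 km east, -95.9 km north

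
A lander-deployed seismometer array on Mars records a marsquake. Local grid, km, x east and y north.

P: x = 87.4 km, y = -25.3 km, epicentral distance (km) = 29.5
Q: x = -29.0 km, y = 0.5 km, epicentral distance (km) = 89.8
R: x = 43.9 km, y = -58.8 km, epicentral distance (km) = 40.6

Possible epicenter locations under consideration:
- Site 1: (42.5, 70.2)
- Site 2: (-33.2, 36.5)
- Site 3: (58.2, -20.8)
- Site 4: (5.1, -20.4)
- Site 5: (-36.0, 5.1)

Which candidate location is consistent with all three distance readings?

Site 3

For each candidate, compare |candidate − station| to the reported distance:
Site 1: residuals P 76.0, Q 10.1, R 88.4 → max 88.4 km
Site 2: residuals P 106.0, Q 53.6, R 82.0 → max 106.0 km
Site 3: residuals P 0.0, Q 0.0, R 0.0 → max 0.0 km
Site 4: residuals P 52.9, Q 49.8, R 14.0 → max 52.9 km
Site 5: residuals P 97.6, Q 81.4, R 61.7 → max 97.6 km
Only Site 3 has all residuals ≈ 0.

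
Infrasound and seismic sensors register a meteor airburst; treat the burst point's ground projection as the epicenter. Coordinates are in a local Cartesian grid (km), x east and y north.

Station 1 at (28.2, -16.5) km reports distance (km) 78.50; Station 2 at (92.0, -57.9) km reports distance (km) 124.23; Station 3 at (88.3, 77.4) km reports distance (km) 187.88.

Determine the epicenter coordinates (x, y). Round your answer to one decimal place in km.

-31.9 km east, -67.0 km north

Circle about each station: (x − 28.2)² + (y + 16.5)² = 78.50²; (x − 92.0)² + (y + 57.9)² = 124.23²; (x − 88.3)² + (y − 77.4)² = 187.88².
Subtracting the Station 1 equation from the Station 2 and Station 3 equations removes the quadratic terms:
127.6 x − 82.8 y = 1478.08
120.2 x + 187.8 y = -16416.48
Solving the 2×2 system: x ≈ -31.9, y ≈ -67.0 km.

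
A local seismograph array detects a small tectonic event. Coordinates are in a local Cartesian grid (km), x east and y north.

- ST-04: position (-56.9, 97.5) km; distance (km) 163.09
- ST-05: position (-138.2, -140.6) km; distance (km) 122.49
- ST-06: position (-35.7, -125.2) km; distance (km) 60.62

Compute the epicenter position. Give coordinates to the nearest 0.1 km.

Circle about each station: (x + 56.9)² + (y − 97.5)² = 163.09²; (x + 138.2)² + (y + 140.6)² = 122.49²; (x + 35.7)² + (y + 125.2)² = 60.62².
Subtracting the ST-04 equation from the ST-05 and ST-06 equations removes the quadratic terms:
-162.6 x − 476.2 y = 37718.29
42.4 x − 445.4 y = 27129.23
Solving the 2×2 system: x ≈ -41.9, y ≈ -64.9 km.
Check against ST-04 (with the unrounded x, y): √((x + 56.9)²+(y − 97.5)²) = 163.09 ≈ 163.09 km. ✓

(-41.9, -64.9)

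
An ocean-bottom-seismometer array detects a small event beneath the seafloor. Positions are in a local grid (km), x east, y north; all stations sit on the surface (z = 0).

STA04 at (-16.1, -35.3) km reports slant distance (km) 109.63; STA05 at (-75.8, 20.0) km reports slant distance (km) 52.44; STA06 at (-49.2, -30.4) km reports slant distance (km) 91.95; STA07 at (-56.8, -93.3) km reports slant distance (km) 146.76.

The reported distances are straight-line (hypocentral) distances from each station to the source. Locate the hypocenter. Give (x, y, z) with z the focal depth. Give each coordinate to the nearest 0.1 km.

Each station gives a sphere (x−x_i)² + (y−y_i)² + z² = d_i² (stations at z=0).
Subtracting the STA04 sphere from STA05 and STA06: z² cancels, leaving linear equations in x and y:
-119.4 x + 110.6 y = 13909.12
-66.2 x + 9.8 y = 5403.43
Solving: x ≈ -74.990, y ≈ 44.804 km (keep extra digits for the depth step; rounded: -75.0, 44.8).
Then from the STA04 sphere: z² = 109.63² − (x + 16.1)² − (y + 35.3)² with x = -74.990, y = 44.804, so z ≈ 46.196 ≈ 46.2 km.
Check against STA07 (with the unrounded solution): distance 146.76 ≈ 146.76 km. ✓

(-75.0, 44.8, 46.2)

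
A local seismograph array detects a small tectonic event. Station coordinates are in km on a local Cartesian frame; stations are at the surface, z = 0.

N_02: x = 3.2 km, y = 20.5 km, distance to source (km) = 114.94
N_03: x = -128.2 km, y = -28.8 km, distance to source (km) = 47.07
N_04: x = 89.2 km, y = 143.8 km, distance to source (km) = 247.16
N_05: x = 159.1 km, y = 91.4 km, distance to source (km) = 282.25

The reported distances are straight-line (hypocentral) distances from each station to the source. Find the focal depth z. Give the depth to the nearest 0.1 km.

33.8 km

Each station gives a sphere (x−x_i)² + (y−y_i)² + z² = d_i² (stations at z=0).
Subtracting the N_02 sphere from N_03 and N_04: z² cancels, leaving linear equations in x and y:
-262.8 x − 98.6 y = 27829.81
172.0 x + 246.6 y = -19672.27
Solving: x ≈ -102.893, y ≈ -8.008 km (keep extra digits for the depth step; rounded: -102.9, -8.0).
Then from the N_02 sphere: z² = 114.94² − (x − 3.2)² − (y − 20.5)² with x = -102.893, y = -8.008, so z ≈ 33.805 ≈ 33.8 km.
Check against N_05 (with the unrounded solution): distance 282.25 ≈ 282.25 km. ✓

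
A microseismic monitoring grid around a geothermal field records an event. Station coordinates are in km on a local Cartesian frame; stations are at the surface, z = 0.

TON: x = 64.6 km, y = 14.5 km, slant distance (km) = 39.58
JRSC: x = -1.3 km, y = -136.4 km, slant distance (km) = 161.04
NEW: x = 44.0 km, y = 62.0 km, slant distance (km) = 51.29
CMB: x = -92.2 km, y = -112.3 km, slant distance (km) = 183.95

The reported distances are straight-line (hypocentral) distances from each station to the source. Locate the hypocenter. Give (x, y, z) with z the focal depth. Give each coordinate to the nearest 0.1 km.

(34.6, 18.5, 25.5)

Each station gives a sphere (x−x_i)² + (y−y_i)² + z² = d_i² (stations at z=0).
Subtracting the TON sphere from JRSC and NEW: z² cancels, leaving linear equations in x and y:
-131.8 x − 301.8 y = -10144.07
-41.2 x + 95.0 y = 332.50
Solving: x ≈ 34.596, y ≈ 18.504 km (keep extra digits for the depth step; rounded: 34.6, 18.5).
Then from the TON sphere: z² = 39.58² − (x − 64.6)² − (y − 14.5)² with x = 34.596, y = 18.504, so z ≈ 25.501 ≈ 25.5 km.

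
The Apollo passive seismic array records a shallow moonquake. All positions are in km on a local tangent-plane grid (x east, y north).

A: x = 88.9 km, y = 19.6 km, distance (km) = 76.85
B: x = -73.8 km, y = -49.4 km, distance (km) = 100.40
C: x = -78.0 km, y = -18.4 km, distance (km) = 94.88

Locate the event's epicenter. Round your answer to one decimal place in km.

Circle about each station: (x − 88.9)² + (y − 19.6)² = 76.85²; (x + 73.8)² + (y + 49.4)² = 100.40²; (x + 78.0)² + (y + 18.4)² = 94.88².
Subtracting the A equation from the B and C equations removes the quadratic terms:
-325.4 x − 138.0 y = -4574.81
-333.8 x − 76.0 y = -4961.10
Solving the 2×2 system: x ≈ 15.8, y ≈ -4.1 km.

x ≈ 15.8 km, y ≈ -4.1 km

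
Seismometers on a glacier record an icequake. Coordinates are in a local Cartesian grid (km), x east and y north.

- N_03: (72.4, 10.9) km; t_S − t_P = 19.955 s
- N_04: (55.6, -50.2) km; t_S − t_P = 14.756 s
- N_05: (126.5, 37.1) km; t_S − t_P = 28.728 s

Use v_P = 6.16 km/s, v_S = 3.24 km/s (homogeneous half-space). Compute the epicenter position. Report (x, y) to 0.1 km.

Distance from S−P lag: d = Δt · v_P v_S / (v_P − v_S) = Δt · (6.16·3.24)/(6.16−3.24) ≈ 6.8351·Δt.
So d_N_03 = 136.39, d_N_04 = 100.86, d_N_05 = 196.36 km.
Circle about each station: (x − 72.4)² + (y − 10.9)² = 136.39²; (x − 55.6)² + (y + 50.2)² = 100.86²; (x − 126.5)² + (y − 37.1)² = 196.36².
Subtracting the N_03 equation from the N_04 and N_05 equations removes the quadratic terms:
-33.6 x − 122.2 y = 8680.32
108.2 x + 52.4 y = -7936.93
Solving the 2×2 system: x ≈ -44.9, y ≈ -58.7 km.

(-44.9, -58.7)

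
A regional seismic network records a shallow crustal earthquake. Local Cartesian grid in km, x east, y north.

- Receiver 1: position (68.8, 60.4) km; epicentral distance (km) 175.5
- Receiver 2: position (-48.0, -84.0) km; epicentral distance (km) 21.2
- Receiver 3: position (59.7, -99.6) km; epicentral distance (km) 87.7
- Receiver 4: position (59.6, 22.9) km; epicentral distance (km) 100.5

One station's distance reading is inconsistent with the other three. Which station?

Receiver 4

Solve using three stations at a time. Using Receiver 1, Receiver 2, Receiver 3 (subtract circle equations pairwise → linear system) gives (x, y) ≈ (-27.0, -86.6).
Distances from that point to each station vs reported:
  Receiver 1: calculated 175.5 vs reported 175.5 → residual 0.0 km
  Receiver 2: calculated 21.1 vs reported 21.2 → residual 0.1 km
  Receiver 3: calculated 87.7 vs reported 87.7 → residual 0.0 km
  Receiver 4: calculated 139.6 vs reported 100.5 → residual 39.1 km
Receiver 1, Receiver 2, Receiver 3 are mutually consistent (residuals ≈ 0); Receiver 4 is off by 39.1 km.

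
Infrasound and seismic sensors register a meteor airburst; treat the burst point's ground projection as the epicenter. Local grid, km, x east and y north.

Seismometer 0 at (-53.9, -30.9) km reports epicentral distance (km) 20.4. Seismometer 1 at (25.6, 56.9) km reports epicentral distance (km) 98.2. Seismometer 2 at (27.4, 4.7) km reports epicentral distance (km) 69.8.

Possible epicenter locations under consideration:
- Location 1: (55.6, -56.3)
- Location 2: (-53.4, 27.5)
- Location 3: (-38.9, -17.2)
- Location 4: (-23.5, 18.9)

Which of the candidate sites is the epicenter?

Location 3

For each candidate, compare |candidate − station| to the reported distance:
Location 1: residuals Seismometer 0 92.0, Seismometer 1 18.9, Seismometer 2 2.6 → max 92.0 km
Location 2: residuals Seismometer 0 38.0, Seismometer 1 13.9, Seismometer 2 14.2 → max 38.0 km
Location 3: residuals Seismometer 0 0.1, Seismometer 1 0.0, Seismometer 2 0.0 → max 0.1 km
Location 4: residuals Seismometer 0 37.9, Seismometer 1 36.1, Seismometer 2 17.0 → max 37.9 km
Only Location 3 has all residuals ≈ 0.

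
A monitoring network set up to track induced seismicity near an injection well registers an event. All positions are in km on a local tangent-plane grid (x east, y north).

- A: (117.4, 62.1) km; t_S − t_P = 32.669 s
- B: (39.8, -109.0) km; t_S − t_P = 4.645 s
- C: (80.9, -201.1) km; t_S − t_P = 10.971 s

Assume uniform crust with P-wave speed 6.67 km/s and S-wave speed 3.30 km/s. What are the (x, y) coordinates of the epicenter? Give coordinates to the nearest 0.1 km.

Distance from S−P lag: d = Δt · v_P v_S / (v_P − v_S) = Δt · (6.67·3.30)/(6.67−3.30) ≈ 6.5315·Δt.
So d_A = 213.38, d_B = 30.34, d_C = 71.66 km.
Circle about each station: (x − 117.4)² + (y − 62.1)² = 213.38²; (x − 39.8)² + (y + 109.0)² = 30.34²; (x − 80.9)² + (y + 201.1)² = 71.66².
Subtracting the A equation from the B and C equations removes the quadratic terms:
-155.2 x − 342.2 y = 40436.38
-73.0 x − 526.4 y = 69742.72
Solving the 2×2 system: x ≈ 45.5, y ≈ -138.8 km.

45.5 km east, -138.8 km north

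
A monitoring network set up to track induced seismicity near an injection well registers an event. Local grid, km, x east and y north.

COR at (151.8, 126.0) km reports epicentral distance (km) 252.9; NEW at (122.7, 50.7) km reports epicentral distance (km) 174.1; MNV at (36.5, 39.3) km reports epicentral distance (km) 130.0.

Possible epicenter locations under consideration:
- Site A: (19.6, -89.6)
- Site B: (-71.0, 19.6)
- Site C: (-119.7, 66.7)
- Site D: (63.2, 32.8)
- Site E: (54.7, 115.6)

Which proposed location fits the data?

Site A

For each candidate, compare |candidate − station| to the reported distance:
Site A: residuals COR 0.0, NEW 0.0, MNV 0.0 → max 0.0 km
Site B: residuals COR 6.0, NEW 22.1, MNV 20.7 → max 22.1 km
Site C: residuals COR 25.0, NEW 68.8, MNV 28.6 → max 68.8 km
Site D: residuals COR 124.3, NEW 112.0, MNV 102.5 → max 124.3 km
Site E: residuals COR 155.2, NEW 80.1, MNV 51.6 → max 155.2 km
Only Site A has all residuals ≈ 0.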